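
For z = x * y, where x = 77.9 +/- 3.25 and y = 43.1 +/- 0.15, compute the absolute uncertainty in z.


For a product z = x*y, the relative uncertainty is:
uz/z = sqrt((ux/x)^2 + (uy/y)^2)
Relative uncertainties: ux/x = 3.25/77.9 = 0.04172
uy/y = 0.15/43.1 = 0.00348
z = 77.9 * 43.1 = 3357.5
uz = 3357.5 * sqrt(0.04172^2 + 0.00348^2) = 140.562

140.562


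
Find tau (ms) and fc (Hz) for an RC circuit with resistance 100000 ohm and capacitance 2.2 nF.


Time constant: tau = R * C.
tau = 100000 * 2.20e-09 = 0.00022 s
tau = 0.22 ms
Cutoff frequency: fc = 1 / (2*pi*R*C).
fc = 1 / (2*pi*0.00022) = 723.43 Hz

tau = 0.22 ms, fc = 723.43 Hz


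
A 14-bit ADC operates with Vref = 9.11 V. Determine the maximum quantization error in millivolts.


The maximum quantization error is +/- LSB/2.
LSB = Vref / 2^n = 9.11 / 16384 = 0.00055603 V
Max error = LSB / 2 = 0.00055603 / 2 = 0.00027802 V
Max error = 0.278 mV

0.278 mV


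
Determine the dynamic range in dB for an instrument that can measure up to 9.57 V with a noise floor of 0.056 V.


Dynamic range = 20 * log10(Vmax / Vnoise).
DR = 20 * log10(9.57 / 0.056)
DR = 20 * log10(170.89)
DR = 44.65 dB

44.65 dB


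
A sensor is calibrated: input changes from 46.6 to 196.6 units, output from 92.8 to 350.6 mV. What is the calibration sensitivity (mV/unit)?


Sensitivity = (y2 - y1) / (x2 - x1).
S = (350.6 - 92.8) / (196.6 - 46.6)
S = 257.8 / 150.0
S = 1.7187 mV/unit

1.7187 mV/unit


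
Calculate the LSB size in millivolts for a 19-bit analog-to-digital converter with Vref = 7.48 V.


The resolution (LSB) of an ADC is Vref / 2^n.
LSB = 7.48 / 2^19
LSB = 7.48 / 524288
LSB = 1.427e-05 V = 0.01426697 mV

0.01426697 mV


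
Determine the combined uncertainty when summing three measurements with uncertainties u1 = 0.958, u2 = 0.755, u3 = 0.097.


For a sum of independent quantities, uc = sqrt(u1^2 + u2^2 + u3^2).
uc = sqrt(0.958^2 + 0.755^2 + 0.097^2)
uc = sqrt(0.917764 + 0.570025 + 0.009409)
uc = 1.2236

1.2236


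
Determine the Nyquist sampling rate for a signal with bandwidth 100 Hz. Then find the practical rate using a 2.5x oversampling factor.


By Nyquist theorem, fs_min = 2 * fmax.
fs_min = 2 * 100 = 200 Hz
Practical rate = 2.5 * fs_min = 2.5 * 200 = 500 Hz

fs_min = 200 Hz, fs_practical = 500 Hz


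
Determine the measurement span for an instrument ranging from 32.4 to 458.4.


Span = upper range - lower range.
Span = 458.4 - (32.4)
Span = 426.0

426.0


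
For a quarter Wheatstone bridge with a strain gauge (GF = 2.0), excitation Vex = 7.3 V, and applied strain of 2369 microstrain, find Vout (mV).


Quarter bridge output: Vout = (GF * epsilon * Vex) / 4.
Vout = (2.0 * 2369e-6 * 7.3) / 4
Vout = 0.0345874 / 4 V
Vout = 0.00864685 V = 8.6468 mV

8.6468 mV


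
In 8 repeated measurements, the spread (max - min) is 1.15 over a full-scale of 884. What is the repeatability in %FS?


Repeatability = (spread / full scale) * 100%.
R = (1.15 / 884) * 100
R = 0.13 %FS

0.13 %FS


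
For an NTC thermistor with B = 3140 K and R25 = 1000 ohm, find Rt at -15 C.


NTC thermistor equation: Rt = R25 * exp(B * (1/T - 1/T25)).
T in Kelvin: 258.15 K, T25 = 298.15 K
1/T - 1/T25 = 1/258.15 - 1/298.15 = 0.0005197
B * (1/T - 1/T25) = 3140 * 0.0005197 = 1.6319
Rt = 1000 * exp(1.6319) = 5113.4 ohm

5113.4 ohm


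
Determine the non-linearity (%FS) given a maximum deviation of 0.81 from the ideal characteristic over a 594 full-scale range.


Linearity error = (max deviation / full scale) * 100%.
Linearity = (0.81 / 594) * 100
Linearity = 0.136 %FS

0.136 %FS


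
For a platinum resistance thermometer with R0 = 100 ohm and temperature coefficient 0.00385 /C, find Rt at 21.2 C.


The RTD equation: Rt = R0 * (1 + alpha * T).
Rt = 100 * (1 + 0.00385 * 21.2)
Rt = 100 * (1 + 0.08162)
Rt = 100 * 1.08162
Rt = 108.162 ohm

108.162 ohm


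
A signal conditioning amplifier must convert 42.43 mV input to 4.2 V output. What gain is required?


Gain = Vout / Vin (converting to same units).
G = 4.2 V / 42.43 mV
G = 4200.0 mV / 42.43 mV
G = 98.99

98.99


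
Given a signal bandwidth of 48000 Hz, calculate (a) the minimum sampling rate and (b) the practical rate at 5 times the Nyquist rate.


By Nyquist theorem, fs_min = 2 * fmax.
fs_min = 2 * 48000 = 96000 Hz
Practical rate = 5 * fs_min = 5 * 96000 = 480000 Hz

fs_min = 96000 Hz, fs_practical = 480000 Hz


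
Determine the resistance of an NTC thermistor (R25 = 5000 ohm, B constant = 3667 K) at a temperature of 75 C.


NTC thermistor equation: Rt = R25 * exp(B * (1/T - 1/T25)).
T in Kelvin: 348.15 K, T25 = 298.15 K
1/T - 1/T25 = 1/348.15 - 1/298.15 = -0.00048169
B * (1/T - 1/T25) = 3667 * -0.00048169 = -1.7664
Rt = 5000 * exp(-1.7664) = 854.8 ohm

854.8 ohm


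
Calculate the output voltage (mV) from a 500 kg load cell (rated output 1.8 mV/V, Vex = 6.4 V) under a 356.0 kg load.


Vout = rated_output * Vex * (load / capacity).
Vout = 1.8 * 6.4 * (356.0 / 500)
Vout = 1.8 * 6.4 * 0.712
Vout = 8.202 mV

8.202 mV


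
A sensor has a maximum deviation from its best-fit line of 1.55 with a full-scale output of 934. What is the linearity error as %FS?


Linearity error = (max deviation / full scale) * 100%.
Linearity = (1.55 / 934) * 100
Linearity = 0.166 %FS

0.166 %FS


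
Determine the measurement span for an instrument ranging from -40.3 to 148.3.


Span = upper range - lower range.
Span = 148.3 - (-40.3)
Span = 188.6

188.6


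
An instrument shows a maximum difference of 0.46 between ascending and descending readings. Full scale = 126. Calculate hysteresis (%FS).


Hysteresis = (max difference / full scale) * 100%.
H = (0.46 / 126) * 100
H = 0.365 %FS

0.365 %FS


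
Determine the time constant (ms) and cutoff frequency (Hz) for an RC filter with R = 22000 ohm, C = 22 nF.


Time constant: tau = R * C.
tau = 22000 * 2.20e-08 = 0.000484 s
tau = 0.484 ms
Cutoff frequency: fc = 1 / (2*pi*R*C).
fc = 1 / (2*pi*0.000484) = 328.83 Hz

tau = 0.484 ms, fc = 328.83 Hz


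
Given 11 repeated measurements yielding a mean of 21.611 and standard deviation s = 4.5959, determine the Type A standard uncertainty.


The standard uncertainty for Type A evaluation is u = s / sqrt(n).
u = 4.5959 / sqrt(11)
u = 4.5959 / 3.3166
u = 1.3857

1.3857


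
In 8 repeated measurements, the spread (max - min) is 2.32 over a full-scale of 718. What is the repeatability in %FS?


Repeatability = (spread / full scale) * 100%.
R = (2.32 / 718) * 100
R = 0.323 %FS

0.323 %FS


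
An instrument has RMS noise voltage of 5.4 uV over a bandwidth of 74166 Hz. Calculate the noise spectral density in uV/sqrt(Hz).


Noise spectral density = Vrms / sqrt(BW).
NSD = 5.4 / sqrt(74166)
NSD = 5.4 / 272.3344
NSD = 0.0198 uV/sqrt(Hz)

0.0198 uV/sqrt(Hz)


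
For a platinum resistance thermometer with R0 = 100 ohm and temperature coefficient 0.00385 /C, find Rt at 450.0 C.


The RTD equation: Rt = R0 * (1 + alpha * T).
Rt = 100 * (1 + 0.00385 * 450.0)
Rt = 100 * (1 + 1.7325)
Rt = 100 * 2.7325
Rt = 273.25 ohm

273.25 ohm


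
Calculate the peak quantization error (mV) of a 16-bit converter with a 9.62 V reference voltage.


The maximum quantization error is +/- LSB/2.
LSB = Vref / 2^n = 9.62 / 65536 = 0.00014679 V
Max error = LSB / 2 = 0.00014679 / 2 = 7.339e-05 V
Max error = 0.0734 mV

0.0734 mV


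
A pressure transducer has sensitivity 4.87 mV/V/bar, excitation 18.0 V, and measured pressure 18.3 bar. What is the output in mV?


Output = sensitivity * Vex * P.
Vout = 4.87 * 18.0 * 18.3
Vout = 87.66 * 18.3
Vout = 1604.18 mV

1604.18 mV


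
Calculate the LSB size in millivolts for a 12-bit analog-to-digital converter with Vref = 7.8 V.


The resolution (LSB) of an ADC is Vref / 2^n.
LSB = 7.8 / 2^12
LSB = 7.8 / 4096
LSB = 0.0019043 V = 1.90429688 mV

1.90429688 mV


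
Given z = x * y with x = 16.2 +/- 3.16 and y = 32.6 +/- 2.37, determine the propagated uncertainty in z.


For a product z = x*y, the relative uncertainty is:
uz/z = sqrt((ux/x)^2 + (uy/y)^2)
Relative uncertainties: ux/x = 3.16/16.2 = 0.195062
uy/y = 2.37/32.6 = 0.072699
z = 16.2 * 32.6 = 528.1
uz = 528.1 * sqrt(0.195062^2 + 0.072699^2) = 109.938

109.938


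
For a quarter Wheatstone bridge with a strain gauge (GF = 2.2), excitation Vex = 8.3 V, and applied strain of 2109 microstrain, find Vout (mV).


Quarter bridge output: Vout = (GF * epsilon * Vex) / 4.
Vout = (2.2 * 2109e-6 * 8.3) / 4
Vout = 0.03851034 / 4 V
Vout = 0.00962759 V = 9.6276 mV

9.6276 mV


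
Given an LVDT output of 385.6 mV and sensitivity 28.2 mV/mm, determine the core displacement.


Displacement = Vout / sensitivity.
d = 385.6 / 28.2
d = 13.674 mm

13.674 mm


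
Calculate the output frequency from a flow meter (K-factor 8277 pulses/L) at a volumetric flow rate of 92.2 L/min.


Frequency = K * Q / 60 (converting L/min to L/s).
f = 8277 * 92.2 / 60
f = 763139.4 / 60
f = 12718.99 Hz

12718.99 Hz


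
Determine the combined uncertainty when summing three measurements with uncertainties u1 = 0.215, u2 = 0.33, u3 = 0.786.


For a sum of independent quantities, uc = sqrt(u1^2 + u2^2 + u3^2).
uc = sqrt(0.215^2 + 0.33^2 + 0.786^2)
uc = sqrt(0.046225 + 0.1089 + 0.617796)
uc = 0.8792

0.8792


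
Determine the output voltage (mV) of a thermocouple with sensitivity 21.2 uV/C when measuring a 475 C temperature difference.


The thermocouple output V = sensitivity * dT.
V = 21.2 uV/C * 475 C
V = 10070.0 uV
V = 10.07 mV

10.07 mV


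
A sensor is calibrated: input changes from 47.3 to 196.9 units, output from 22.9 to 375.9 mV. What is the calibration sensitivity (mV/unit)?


Sensitivity = (y2 - y1) / (x2 - x1).
S = (375.9 - 22.9) / (196.9 - 47.3)
S = 353.0 / 149.6
S = 2.3596 mV/unit

2.3596 mV/unit


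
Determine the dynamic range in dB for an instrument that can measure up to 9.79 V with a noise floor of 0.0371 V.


Dynamic range = 20 * log10(Vmax / Vnoise).
DR = 20 * log10(9.79 / 0.0371)
DR = 20 * log10(263.88)
DR = 48.43 dB

48.43 dB


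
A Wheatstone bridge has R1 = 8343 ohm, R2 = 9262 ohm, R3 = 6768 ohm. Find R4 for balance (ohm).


At balance: R1*R4 = R2*R3, so R4 = R2*R3/R1.
R4 = 9262 * 6768 / 8343
R4 = 62685216 / 8343
R4 = 7513.51 ohm

7513.51 ohm


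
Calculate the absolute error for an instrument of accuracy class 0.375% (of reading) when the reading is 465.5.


Absolute error = (accuracy% / 100) * reading.
Error = (0.375 / 100) * 465.5
Error = 0.00375 * 465.5
Error = 1.7456

1.7456


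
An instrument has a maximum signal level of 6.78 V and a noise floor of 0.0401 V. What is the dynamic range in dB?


Dynamic range = 20 * log10(Vmax / Vnoise).
DR = 20 * log10(6.78 / 0.0401)
DR = 20 * log10(169.08)
DR = 44.56 dB

44.56 dB


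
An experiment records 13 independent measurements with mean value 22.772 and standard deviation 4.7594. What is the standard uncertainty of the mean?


The standard uncertainty for Type A evaluation is u = s / sqrt(n).
u = 4.7594 / sqrt(13)
u = 4.7594 / 3.6056
u = 1.32

1.32


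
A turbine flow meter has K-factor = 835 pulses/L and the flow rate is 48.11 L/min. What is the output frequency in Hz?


Frequency = K * Q / 60 (converting L/min to L/s).
f = 835 * 48.11 / 60
f = 40171.85 / 60
f = 669.53 Hz

669.53 Hz


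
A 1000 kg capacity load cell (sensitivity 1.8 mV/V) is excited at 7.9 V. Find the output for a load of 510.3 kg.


Vout = rated_output * Vex * (load / capacity).
Vout = 1.8 * 7.9 * (510.3 / 1000)
Vout = 1.8 * 7.9 * 0.5103
Vout = 7.256 mV

7.256 mV


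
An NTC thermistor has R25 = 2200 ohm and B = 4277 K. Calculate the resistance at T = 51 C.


NTC thermistor equation: Rt = R25 * exp(B * (1/T - 1/T25)).
T in Kelvin: 324.15 K, T25 = 298.15 K
1/T - 1/T25 = 1/324.15 - 1/298.15 = -0.00026902
B * (1/T - 1/T25) = 4277 * -0.00026902 = -1.1506
Rt = 2200 * exp(-1.1506) = 696.2 ohm

696.2 ohm


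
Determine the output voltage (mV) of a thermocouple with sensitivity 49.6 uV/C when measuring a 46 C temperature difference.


The thermocouple output V = sensitivity * dT.
V = 49.6 uV/C * 46 C
V = 2281.6 uV
V = 2.282 mV

2.282 mV


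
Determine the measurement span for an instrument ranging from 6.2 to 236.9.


Span = upper range - lower range.
Span = 236.9 - (6.2)
Span = 230.7

230.7


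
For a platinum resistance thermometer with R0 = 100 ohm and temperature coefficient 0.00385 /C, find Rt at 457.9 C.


The RTD equation: Rt = R0 * (1 + alpha * T).
Rt = 100 * (1 + 0.00385 * 457.9)
Rt = 100 * (1 + 1.762915)
Rt = 100 * 2.762915
Rt = 276.291 ohm

276.291 ohm


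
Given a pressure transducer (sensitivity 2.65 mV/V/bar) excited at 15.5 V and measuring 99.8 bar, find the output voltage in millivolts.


Output = sensitivity * Vex * P.
Vout = 2.65 * 15.5 * 99.8
Vout = 41.075 * 99.8
Vout = 4099.28 mV

4099.28 mV


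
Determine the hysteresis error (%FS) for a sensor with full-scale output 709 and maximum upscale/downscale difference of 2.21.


Hysteresis = (max difference / full scale) * 100%.
H = (2.21 / 709) * 100
H = 0.312 %FS

0.312 %FS


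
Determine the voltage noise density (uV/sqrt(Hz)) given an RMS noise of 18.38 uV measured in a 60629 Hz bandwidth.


Noise spectral density = Vrms / sqrt(BW).
NSD = 18.38 / sqrt(60629)
NSD = 18.38 / 246.2296
NSD = 0.0746 uV/sqrt(Hz)

0.0746 uV/sqrt(Hz)


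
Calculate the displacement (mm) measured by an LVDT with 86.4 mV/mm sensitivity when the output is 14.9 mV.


Displacement = Vout / sensitivity.
d = 14.9 / 86.4
d = 0.172 mm

0.172 mm


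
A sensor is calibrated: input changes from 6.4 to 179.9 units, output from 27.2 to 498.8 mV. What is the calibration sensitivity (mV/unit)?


Sensitivity = (y2 - y1) / (x2 - x1).
S = (498.8 - 27.2) / (179.9 - 6.4)
S = 471.6 / 173.5
S = 2.7182 mV/unit

2.7182 mV/unit


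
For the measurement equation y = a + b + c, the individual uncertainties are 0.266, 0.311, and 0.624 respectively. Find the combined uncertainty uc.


For a sum of independent quantities, uc = sqrt(u1^2 + u2^2 + u3^2).
uc = sqrt(0.266^2 + 0.311^2 + 0.624^2)
uc = sqrt(0.070756 + 0.096721 + 0.389376)
uc = 0.7462

0.7462


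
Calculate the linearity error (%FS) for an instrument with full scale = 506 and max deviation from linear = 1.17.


Linearity error = (max deviation / full scale) * 100%.
Linearity = (1.17 / 506) * 100
Linearity = 0.231 %FS

0.231 %FS


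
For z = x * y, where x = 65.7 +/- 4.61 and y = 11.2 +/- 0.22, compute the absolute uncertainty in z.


For a product z = x*y, the relative uncertainty is:
uz/z = sqrt((ux/x)^2 + (uy/y)^2)
Relative uncertainties: ux/x = 4.61/65.7 = 0.070167
uy/y = 0.22/11.2 = 0.019643
z = 65.7 * 11.2 = 735.8
uz = 735.8 * sqrt(0.070167^2 + 0.019643^2) = 53.617

53.617


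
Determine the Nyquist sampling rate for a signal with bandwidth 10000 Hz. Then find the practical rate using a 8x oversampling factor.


By Nyquist theorem, fs_min = 2 * fmax.
fs_min = 2 * 10000 = 20000 Hz
Practical rate = 8 * fs_min = 8 * 20000 = 160000 Hz

fs_min = 20000 Hz, fs_practical = 160000 Hz


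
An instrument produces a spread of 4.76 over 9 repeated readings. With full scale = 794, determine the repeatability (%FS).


Repeatability = (spread / full scale) * 100%.
R = (4.76 / 794) * 100
R = 0.599 %FS

0.599 %FS


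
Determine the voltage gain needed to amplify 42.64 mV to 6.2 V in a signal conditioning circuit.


Gain = Vout / Vin (converting to same units).
G = 6.2 V / 42.64 mV
G = 6200.0 mV / 42.64 mV
G = 145.4

145.4


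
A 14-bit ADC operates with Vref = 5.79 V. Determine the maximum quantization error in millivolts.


The maximum quantization error is +/- LSB/2.
LSB = Vref / 2^n = 5.79 / 16384 = 0.00035339 V
Max error = LSB / 2 = 0.00035339 / 2 = 0.0001767 V
Max error = 0.1767 mV

0.1767 mV


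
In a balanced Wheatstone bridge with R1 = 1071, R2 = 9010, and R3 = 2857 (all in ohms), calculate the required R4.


At balance: R1*R4 = R2*R3, so R4 = R2*R3/R1.
R4 = 9010 * 2857 / 1071
R4 = 25741570 / 1071
R4 = 24035.08 ohm

24035.08 ohm


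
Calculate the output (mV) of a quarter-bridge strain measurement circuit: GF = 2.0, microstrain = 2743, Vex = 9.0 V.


Quarter bridge output: Vout = (GF * epsilon * Vex) / 4.
Vout = (2.0 * 2743e-6 * 9.0) / 4
Vout = 0.049374 / 4 V
Vout = 0.0123435 V = 12.3435 mV

12.3435 mV


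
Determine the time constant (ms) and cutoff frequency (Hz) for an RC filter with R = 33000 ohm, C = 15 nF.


Time constant: tau = R * C.
tau = 33000 * 1.50e-08 = 0.000495 s
tau = 0.495 ms
Cutoff frequency: fc = 1 / (2*pi*R*C).
fc = 1 / (2*pi*0.000495) = 321.53 Hz

tau = 0.495 ms, fc = 321.53 Hz


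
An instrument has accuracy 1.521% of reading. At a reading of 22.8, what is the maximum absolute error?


Absolute error = (accuracy% / 100) * reading.
Error = (1.521 / 100) * 22.8
Error = 0.01521 * 22.8
Error = 0.3468

0.3468


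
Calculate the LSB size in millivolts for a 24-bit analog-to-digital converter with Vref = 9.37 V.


The resolution (LSB) of an ADC is Vref / 2^n.
LSB = 9.37 / 2^24
LSB = 9.37 / 16777216
LSB = 5.6e-07 V = 0.0005585 mV

0.0005585 mV


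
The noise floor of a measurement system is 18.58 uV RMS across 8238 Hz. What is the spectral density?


Noise spectral density = Vrms / sqrt(BW).
NSD = 18.58 / sqrt(8238)
NSD = 18.58 / 90.7634
NSD = 0.2047 uV/sqrt(Hz)

0.2047 uV/sqrt(Hz)


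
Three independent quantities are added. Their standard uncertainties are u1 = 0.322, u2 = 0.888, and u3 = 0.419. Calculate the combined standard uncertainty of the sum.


For a sum of independent quantities, uc = sqrt(u1^2 + u2^2 + u3^2).
uc = sqrt(0.322^2 + 0.888^2 + 0.419^2)
uc = sqrt(0.103684 + 0.788544 + 0.175561)
uc = 1.0333

1.0333


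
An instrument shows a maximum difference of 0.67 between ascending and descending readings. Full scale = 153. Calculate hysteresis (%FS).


Hysteresis = (max difference / full scale) * 100%.
H = (0.67 / 153) * 100
H = 0.438 %FS

0.438 %FS


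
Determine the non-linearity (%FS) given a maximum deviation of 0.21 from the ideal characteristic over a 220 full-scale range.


Linearity error = (max deviation / full scale) * 100%.
Linearity = (0.21 / 220) * 100
Linearity = 0.095 %FS

0.095 %FS


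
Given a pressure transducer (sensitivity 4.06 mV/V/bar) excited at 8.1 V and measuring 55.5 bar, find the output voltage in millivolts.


Output = sensitivity * Vex * P.
Vout = 4.06 * 8.1 * 55.5
Vout = 32.886 * 55.5
Vout = 1825.17 mV

1825.17 mV


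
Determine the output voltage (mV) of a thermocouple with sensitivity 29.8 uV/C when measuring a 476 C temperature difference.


The thermocouple output V = sensitivity * dT.
V = 29.8 uV/C * 476 C
V = 14184.8 uV
V = 14.185 mV

14.185 mV


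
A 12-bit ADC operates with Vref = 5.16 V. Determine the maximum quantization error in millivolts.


The maximum quantization error is +/- LSB/2.
LSB = Vref / 2^n = 5.16 / 4096 = 0.00125977 V
Max error = LSB / 2 = 0.00125977 / 2 = 0.00062988 V
Max error = 0.6299 mV

0.6299 mV


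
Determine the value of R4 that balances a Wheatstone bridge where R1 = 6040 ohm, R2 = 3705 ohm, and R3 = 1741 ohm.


At balance: R1*R4 = R2*R3, so R4 = R2*R3/R1.
R4 = 3705 * 1741 / 6040
R4 = 6450405 / 6040
R4 = 1067.95 ohm

1067.95 ohm


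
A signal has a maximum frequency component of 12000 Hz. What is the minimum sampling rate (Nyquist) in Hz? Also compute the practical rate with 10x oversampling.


By Nyquist theorem, fs_min = 2 * fmax.
fs_min = 2 * 12000 = 24000 Hz
Practical rate = 10 * fs_min = 10 * 24000 = 240000 Hz

fs_min = 24000 Hz, fs_practical = 240000 Hz


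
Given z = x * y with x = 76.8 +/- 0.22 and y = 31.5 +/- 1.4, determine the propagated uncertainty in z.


For a product z = x*y, the relative uncertainty is:
uz/z = sqrt((ux/x)^2 + (uy/y)^2)
Relative uncertainties: ux/x = 0.22/76.8 = 0.002865
uy/y = 1.4/31.5 = 0.044444
z = 76.8 * 31.5 = 2419.2
uz = 2419.2 * sqrt(0.002865^2 + 0.044444^2) = 107.743

107.743


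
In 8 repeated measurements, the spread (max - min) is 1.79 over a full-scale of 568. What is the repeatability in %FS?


Repeatability = (spread / full scale) * 100%.
R = (1.79 / 568) * 100
R = 0.315 %FS

0.315 %FS


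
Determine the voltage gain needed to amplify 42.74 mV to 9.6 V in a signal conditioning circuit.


Gain = Vout / Vin (converting to same units).
G = 9.6 V / 42.74 mV
G = 9600.0 mV / 42.74 mV
G = 224.61

224.61


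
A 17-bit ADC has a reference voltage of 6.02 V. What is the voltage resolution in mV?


The resolution (LSB) of an ADC is Vref / 2^n.
LSB = 6.02 / 2^17
LSB = 6.02 / 131072
LSB = 4.593e-05 V = 0.04592896 mV

0.04592896 mV


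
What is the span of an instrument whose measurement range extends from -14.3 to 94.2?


Span = upper range - lower range.
Span = 94.2 - (-14.3)
Span = 108.5

108.5


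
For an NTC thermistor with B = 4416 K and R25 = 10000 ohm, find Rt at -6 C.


NTC thermistor equation: Rt = R25 * exp(B * (1/T - 1/T25)).
T in Kelvin: 267.15 K, T25 = 298.15 K
1/T - 1/T25 = 1/267.15 - 1/298.15 = 0.0003892
B * (1/T - 1/T25) = 4416 * 0.0003892 = 1.7187
Rt = 10000 * exp(1.7187) = 55772.9 ohm

55772.9 ohm


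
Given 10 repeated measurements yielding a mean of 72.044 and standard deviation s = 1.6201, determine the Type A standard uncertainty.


The standard uncertainty for Type A evaluation is u = s / sqrt(n).
u = 1.6201 / sqrt(10)
u = 1.6201 / 3.1623
u = 0.5123

0.5123


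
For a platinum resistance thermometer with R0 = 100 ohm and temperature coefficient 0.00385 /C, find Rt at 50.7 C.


The RTD equation: Rt = R0 * (1 + alpha * T).
Rt = 100 * (1 + 0.00385 * 50.7)
Rt = 100 * (1 + 0.195195)
Rt = 100 * 1.195195
Rt = 119.519 ohm

119.519 ohm


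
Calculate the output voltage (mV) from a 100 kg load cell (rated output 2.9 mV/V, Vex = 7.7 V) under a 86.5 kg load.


Vout = rated_output * Vex * (load / capacity).
Vout = 2.9 * 7.7 * (86.5 / 100)
Vout = 2.9 * 7.7 * 0.865
Vout = 19.315 mV

19.315 mV


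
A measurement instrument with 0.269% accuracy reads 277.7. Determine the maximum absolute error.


Absolute error = (accuracy% / 100) * reading.
Error = (0.269 / 100) * 277.7
Error = 0.00269 * 277.7
Error = 0.747

0.747


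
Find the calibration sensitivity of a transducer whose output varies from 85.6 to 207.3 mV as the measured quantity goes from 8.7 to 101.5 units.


Sensitivity = (y2 - y1) / (x2 - x1).
S = (207.3 - 85.6) / (101.5 - 8.7)
S = 121.7 / 92.8
S = 1.3114 mV/unit

1.3114 mV/unit


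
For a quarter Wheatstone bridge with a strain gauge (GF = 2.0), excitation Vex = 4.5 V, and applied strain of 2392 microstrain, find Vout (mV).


Quarter bridge output: Vout = (GF * epsilon * Vex) / 4.
Vout = (2.0 * 2392e-6 * 4.5) / 4
Vout = 0.021528 / 4 V
Vout = 0.005382 V = 5.382 mV

5.382 mV


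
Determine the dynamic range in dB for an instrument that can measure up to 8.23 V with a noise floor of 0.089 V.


Dynamic range = 20 * log10(Vmax / Vnoise).
DR = 20 * log10(8.23 / 0.089)
DR = 20 * log10(92.47)
DR = 39.32 dB

39.32 dB


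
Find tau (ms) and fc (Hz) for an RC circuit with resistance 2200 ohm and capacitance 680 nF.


Time constant: tau = R * C.
tau = 2200 * 6.80e-07 = 0.001496 s
tau = 1.496 ms
Cutoff frequency: fc = 1 / (2*pi*R*C).
fc = 1 / (2*pi*0.001496) = 106.39 Hz

tau = 1.496 ms, fc = 106.39 Hz


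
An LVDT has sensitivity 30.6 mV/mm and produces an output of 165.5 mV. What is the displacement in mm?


Displacement = Vout / sensitivity.
d = 165.5 / 30.6
d = 5.408 mm

5.408 mm


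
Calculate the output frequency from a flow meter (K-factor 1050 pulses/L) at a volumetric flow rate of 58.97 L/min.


Frequency = K * Q / 60 (converting L/min to L/s).
f = 1050 * 58.97 / 60
f = 61918.5 / 60
f = 1031.97 Hz

1031.97 Hz


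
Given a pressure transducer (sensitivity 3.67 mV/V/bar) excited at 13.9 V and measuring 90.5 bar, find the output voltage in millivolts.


Output = sensitivity * Vex * P.
Vout = 3.67 * 13.9 * 90.5
Vout = 51.013 * 90.5
Vout = 4616.68 mV

4616.68 mV


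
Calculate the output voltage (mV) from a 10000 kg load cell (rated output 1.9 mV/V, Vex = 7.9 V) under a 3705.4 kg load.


Vout = rated_output * Vex * (load / capacity).
Vout = 1.9 * 7.9 * (3705.4 / 10000)
Vout = 1.9 * 7.9 * 0.37054
Vout = 5.562 mV

5.562 mV


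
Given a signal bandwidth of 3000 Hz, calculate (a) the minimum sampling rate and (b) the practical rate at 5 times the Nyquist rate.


By Nyquist theorem, fs_min = 2 * fmax.
fs_min = 2 * 3000 = 6000 Hz
Practical rate = 5 * fs_min = 5 * 6000 = 30000 Hz

fs_min = 6000 Hz, fs_practical = 30000 Hz


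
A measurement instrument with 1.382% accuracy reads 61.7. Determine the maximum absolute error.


Absolute error = (accuracy% / 100) * reading.
Error = (1.382 / 100) * 61.7
Error = 0.01382 * 61.7
Error = 0.8527

0.8527


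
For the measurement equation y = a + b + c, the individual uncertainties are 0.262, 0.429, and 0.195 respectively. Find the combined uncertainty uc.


For a sum of independent quantities, uc = sqrt(u1^2 + u2^2 + u3^2).
uc = sqrt(0.262^2 + 0.429^2 + 0.195^2)
uc = sqrt(0.068644 + 0.184041 + 0.038025)
uc = 0.5392

0.5392


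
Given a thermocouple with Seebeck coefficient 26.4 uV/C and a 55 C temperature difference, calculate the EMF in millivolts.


The thermocouple output V = sensitivity * dT.
V = 26.4 uV/C * 55 C
V = 1452.0 uV
V = 1.452 mV

1.452 mV


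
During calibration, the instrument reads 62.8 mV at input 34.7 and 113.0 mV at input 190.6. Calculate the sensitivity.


Sensitivity = (y2 - y1) / (x2 - x1).
S = (113.0 - 62.8) / (190.6 - 34.7)
S = 50.2 / 155.9
S = 0.322 mV/unit

0.322 mV/unit


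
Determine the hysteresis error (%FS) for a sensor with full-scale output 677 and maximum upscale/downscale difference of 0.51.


Hysteresis = (max difference / full scale) * 100%.
H = (0.51 / 677) * 100
H = 0.075 %FS

0.075 %FS


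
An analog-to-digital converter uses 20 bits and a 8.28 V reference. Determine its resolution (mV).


The resolution (LSB) of an ADC is Vref / 2^n.
LSB = 8.28 / 2^20
LSB = 8.28 / 1048576
LSB = 7.9e-06 V = 0.00789642 mV

0.00789642 mV


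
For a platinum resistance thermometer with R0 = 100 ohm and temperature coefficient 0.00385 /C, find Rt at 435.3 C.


The RTD equation: Rt = R0 * (1 + alpha * T).
Rt = 100 * (1 + 0.00385 * 435.3)
Rt = 100 * (1 + 1.675905)
Rt = 100 * 2.675905
Rt = 267.591 ohm

267.591 ohm


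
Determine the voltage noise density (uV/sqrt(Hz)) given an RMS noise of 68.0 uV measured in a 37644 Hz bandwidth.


Noise spectral density = Vrms / sqrt(BW).
NSD = 68.0 / sqrt(37644)
NSD = 68.0 / 194.0206
NSD = 0.3505 uV/sqrt(Hz)

0.3505 uV/sqrt(Hz)


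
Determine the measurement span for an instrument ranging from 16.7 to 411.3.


Span = upper range - lower range.
Span = 411.3 - (16.7)
Span = 394.6

394.6


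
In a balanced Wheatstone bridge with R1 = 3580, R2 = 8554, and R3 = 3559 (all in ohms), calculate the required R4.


At balance: R1*R4 = R2*R3, so R4 = R2*R3/R1.
R4 = 8554 * 3559 / 3580
R4 = 30443686 / 3580
R4 = 8503.82 ohm

8503.82 ohm


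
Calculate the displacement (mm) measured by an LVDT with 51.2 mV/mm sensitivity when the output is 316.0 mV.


Displacement = Vout / sensitivity.
d = 316.0 / 51.2
d = 6.172 mm

6.172 mm


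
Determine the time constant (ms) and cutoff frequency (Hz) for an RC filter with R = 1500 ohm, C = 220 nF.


Time constant: tau = R * C.
tau = 1500 * 2.20e-07 = 0.00033 s
tau = 0.33 ms
Cutoff frequency: fc = 1 / (2*pi*R*C).
fc = 1 / (2*pi*0.00033) = 482.29 Hz

tau = 0.33 ms, fc = 482.29 Hz


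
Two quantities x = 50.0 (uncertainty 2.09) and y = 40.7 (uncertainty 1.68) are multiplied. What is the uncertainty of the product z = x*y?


For a product z = x*y, the relative uncertainty is:
uz/z = sqrt((ux/x)^2 + (uy/y)^2)
Relative uncertainties: ux/x = 2.09/50.0 = 0.0418
uy/y = 1.68/40.7 = 0.041278
z = 50.0 * 40.7 = 2035.0
uz = 2035.0 * sqrt(0.0418^2 + 0.041278^2) = 119.548

119.548


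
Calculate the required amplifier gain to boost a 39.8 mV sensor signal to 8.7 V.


Gain = Vout / Vin (converting to same units).
G = 8.7 V / 39.8 mV
G = 8700.0 mV / 39.8 mV
G = 218.59

218.59


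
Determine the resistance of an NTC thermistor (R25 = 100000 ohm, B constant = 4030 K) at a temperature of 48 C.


NTC thermistor equation: Rt = R25 * exp(B * (1/T - 1/T25)).
T in Kelvin: 321.15 K, T25 = 298.15 K
1/T - 1/T25 = 1/321.15 - 1/298.15 = -0.00024021
B * (1/T - 1/T25) = 4030 * -0.00024021 = -0.968
Rt = 100000 * exp(-0.968) = 37982.9 ohm

37982.9 ohm


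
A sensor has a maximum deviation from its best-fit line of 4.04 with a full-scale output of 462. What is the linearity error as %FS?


Linearity error = (max deviation / full scale) * 100%.
Linearity = (4.04 / 462) * 100
Linearity = 0.874 %FS

0.874 %FS


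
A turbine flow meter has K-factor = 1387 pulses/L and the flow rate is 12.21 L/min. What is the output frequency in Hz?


Frequency = K * Q / 60 (converting L/min to L/s).
f = 1387 * 12.21 / 60
f = 16935.27 / 60
f = 282.25 Hz

282.25 Hz


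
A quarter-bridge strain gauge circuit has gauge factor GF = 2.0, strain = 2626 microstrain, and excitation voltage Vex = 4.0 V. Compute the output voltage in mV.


Quarter bridge output: Vout = (GF * epsilon * Vex) / 4.
Vout = (2.0 * 2626e-6 * 4.0) / 4
Vout = 0.021008 / 4 V
Vout = 0.005252 V = 5.252 mV

5.252 mV


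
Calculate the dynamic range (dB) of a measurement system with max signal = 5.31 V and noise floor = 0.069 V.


Dynamic range = 20 * log10(Vmax / Vnoise).
DR = 20 * log10(5.31 / 0.069)
DR = 20 * log10(76.96)
DR = 37.72 dB

37.72 dB


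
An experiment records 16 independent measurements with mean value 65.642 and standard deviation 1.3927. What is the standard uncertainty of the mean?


The standard uncertainty for Type A evaluation is u = s / sqrt(n).
u = 1.3927 / sqrt(16)
u = 1.3927 / 4.0
u = 0.3482

0.3482


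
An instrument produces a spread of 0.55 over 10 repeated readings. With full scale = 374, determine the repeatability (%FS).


Repeatability = (spread / full scale) * 100%.
R = (0.55 / 374) * 100
R = 0.147 %FS

0.147 %FS


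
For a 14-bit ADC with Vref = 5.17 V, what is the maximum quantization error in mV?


The maximum quantization error is +/- LSB/2.
LSB = Vref / 2^n = 5.17 / 16384 = 0.00031555 V
Max error = LSB / 2 = 0.00031555 / 2 = 0.00015778 V
Max error = 0.1578 mV

0.1578 mV


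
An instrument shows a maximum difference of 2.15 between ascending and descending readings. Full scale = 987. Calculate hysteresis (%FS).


Hysteresis = (max difference / full scale) * 100%.
H = (2.15 / 987) * 100
H = 0.218 %FS

0.218 %FS


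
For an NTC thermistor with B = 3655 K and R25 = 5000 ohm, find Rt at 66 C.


NTC thermistor equation: Rt = R25 * exp(B * (1/T - 1/T25)).
T in Kelvin: 339.15 K, T25 = 298.15 K
1/T - 1/T25 = 1/339.15 - 1/298.15 = -0.00040547
B * (1/T - 1/T25) = 3655 * -0.00040547 = -1.482
Rt = 5000 * exp(-1.482) = 1135.9 ohm

1135.9 ohm


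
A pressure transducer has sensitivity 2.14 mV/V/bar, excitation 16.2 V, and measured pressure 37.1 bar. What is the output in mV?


Output = sensitivity * Vex * P.
Vout = 2.14 * 16.2 * 37.1
Vout = 34.668 * 37.1
Vout = 1286.18 mV

1286.18 mV


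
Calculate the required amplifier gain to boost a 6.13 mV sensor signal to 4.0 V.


Gain = Vout / Vin (converting to same units).
G = 4.0 V / 6.13 mV
G = 4000.0 mV / 6.13 mV
G = 652.53

652.53


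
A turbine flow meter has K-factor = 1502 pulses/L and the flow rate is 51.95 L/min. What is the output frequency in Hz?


Frequency = K * Q / 60 (converting L/min to L/s).
f = 1502 * 51.95 / 60
f = 78028.9 / 60
f = 1300.48 Hz

1300.48 Hz


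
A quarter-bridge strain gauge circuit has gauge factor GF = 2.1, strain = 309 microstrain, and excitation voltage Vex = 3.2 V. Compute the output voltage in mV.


Quarter bridge output: Vout = (GF * epsilon * Vex) / 4.
Vout = (2.1 * 309e-6 * 3.2) / 4
Vout = 0.00207648 / 4 V
Vout = 0.00051912 V = 0.5191 mV

0.5191 mV


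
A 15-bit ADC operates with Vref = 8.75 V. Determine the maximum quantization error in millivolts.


The maximum quantization error is +/- LSB/2.
LSB = Vref / 2^n = 8.75 / 32768 = 0.00026703 V
Max error = LSB / 2 = 0.00026703 / 2 = 0.00013351 V
Max error = 0.1335 mV

0.1335 mV


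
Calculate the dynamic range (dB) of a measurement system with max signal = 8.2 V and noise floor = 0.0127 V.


Dynamic range = 20 * log10(Vmax / Vnoise).
DR = 20 * log10(8.2 / 0.0127)
DR = 20 * log10(645.67)
DR = 56.2 dB

56.2 dB


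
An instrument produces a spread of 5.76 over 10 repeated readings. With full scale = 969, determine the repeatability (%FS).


Repeatability = (spread / full scale) * 100%.
R = (5.76 / 969) * 100
R = 0.594 %FS

0.594 %FS


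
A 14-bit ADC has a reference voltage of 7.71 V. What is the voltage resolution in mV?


The resolution (LSB) of an ADC is Vref / 2^n.
LSB = 7.71 / 2^14
LSB = 7.71 / 16384
LSB = 0.00047058 V = 0.47058105 mV

0.47058105 mV


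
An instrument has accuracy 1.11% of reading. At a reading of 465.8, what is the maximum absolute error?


Absolute error = (accuracy% / 100) * reading.
Error = (1.11 / 100) * 465.8
Error = 0.0111 * 465.8
Error = 5.1704

5.1704


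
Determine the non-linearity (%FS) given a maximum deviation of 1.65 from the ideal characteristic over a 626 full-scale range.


Linearity error = (max deviation / full scale) * 100%.
Linearity = (1.65 / 626) * 100
Linearity = 0.264 %FS

0.264 %FS


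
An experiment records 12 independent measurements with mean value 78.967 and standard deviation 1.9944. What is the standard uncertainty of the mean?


The standard uncertainty for Type A evaluation is u = s / sqrt(n).
u = 1.9944 / sqrt(12)
u = 1.9944 / 3.4641
u = 0.5757

0.5757


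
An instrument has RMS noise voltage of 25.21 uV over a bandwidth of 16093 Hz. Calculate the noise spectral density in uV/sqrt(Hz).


Noise spectral density = Vrms / sqrt(BW).
NSD = 25.21 / sqrt(16093)
NSD = 25.21 / 126.8582
NSD = 0.1987 uV/sqrt(Hz)

0.1987 uV/sqrt(Hz)


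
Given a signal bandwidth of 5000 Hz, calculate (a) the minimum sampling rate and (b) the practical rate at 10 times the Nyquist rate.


By Nyquist theorem, fs_min = 2 * fmax.
fs_min = 2 * 5000 = 10000 Hz
Practical rate = 10 * fs_min = 10 * 10000 = 100000 Hz

fs_min = 10000 Hz, fs_practical = 100000 Hz


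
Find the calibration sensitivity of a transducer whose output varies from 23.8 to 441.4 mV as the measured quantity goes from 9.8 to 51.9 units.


Sensitivity = (y2 - y1) / (x2 - x1).
S = (441.4 - 23.8) / (51.9 - 9.8)
S = 417.6 / 42.1
S = 9.9192 mV/unit

9.9192 mV/unit


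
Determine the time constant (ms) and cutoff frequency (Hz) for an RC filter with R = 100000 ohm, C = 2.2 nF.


Time constant: tau = R * C.
tau = 100000 * 2.20e-09 = 0.00022 s
tau = 0.22 ms
Cutoff frequency: fc = 1 / (2*pi*R*C).
fc = 1 / (2*pi*0.00022) = 723.43 Hz

tau = 0.22 ms, fc = 723.43 Hz


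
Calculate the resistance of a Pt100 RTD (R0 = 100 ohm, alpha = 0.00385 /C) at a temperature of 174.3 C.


The RTD equation: Rt = R0 * (1 + alpha * T).
Rt = 100 * (1 + 0.00385 * 174.3)
Rt = 100 * (1 + 0.671055)
Rt = 100 * 1.671055
Rt = 167.106 ohm

167.106 ohm


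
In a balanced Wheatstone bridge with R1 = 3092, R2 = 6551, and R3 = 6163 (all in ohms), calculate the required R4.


At balance: R1*R4 = R2*R3, so R4 = R2*R3/R1.
R4 = 6551 * 6163 / 3092
R4 = 40373813 / 3092
R4 = 13057.51 ohm

13057.51 ohm


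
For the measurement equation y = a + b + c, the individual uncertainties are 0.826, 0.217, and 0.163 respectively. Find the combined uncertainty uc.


For a sum of independent quantities, uc = sqrt(u1^2 + u2^2 + u3^2).
uc = sqrt(0.826^2 + 0.217^2 + 0.163^2)
uc = sqrt(0.682276 + 0.047089 + 0.026569)
uc = 0.8694

0.8694


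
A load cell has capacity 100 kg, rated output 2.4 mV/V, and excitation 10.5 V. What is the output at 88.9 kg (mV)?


Vout = rated_output * Vex * (load / capacity).
Vout = 2.4 * 10.5 * (88.9 / 100)
Vout = 2.4 * 10.5 * 0.889
Vout = 22.403 mV

22.403 mV


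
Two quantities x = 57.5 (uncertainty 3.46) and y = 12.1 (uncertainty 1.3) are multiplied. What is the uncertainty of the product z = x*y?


For a product z = x*y, the relative uncertainty is:
uz/z = sqrt((ux/x)^2 + (uy/y)^2)
Relative uncertainties: ux/x = 3.46/57.5 = 0.060174
uy/y = 1.3/12.1 = 0.107438
z = 57.5 * 12.1 = 695.8
uz = 695.8 * sqrt(0.060174^2 + 0.107438^2) = 85.676

85.676


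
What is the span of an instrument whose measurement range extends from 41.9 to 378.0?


Span = upper range - lower range.
Span = 378.0 - (41.9)
Span = 336.1

336.1


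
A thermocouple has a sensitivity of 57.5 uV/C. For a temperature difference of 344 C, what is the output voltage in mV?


The thermocouple output V = sensitivity * dT.
V = 57.5 uV/C * 344 C
V = 19780.0 uV
V = 19.78 mV

19.78 mV


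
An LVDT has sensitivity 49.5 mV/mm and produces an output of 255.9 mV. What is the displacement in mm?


Displacement = Vout / sensitivity.
d = 255.9 / 49.5
d = 5.17 mm

5.17 mm


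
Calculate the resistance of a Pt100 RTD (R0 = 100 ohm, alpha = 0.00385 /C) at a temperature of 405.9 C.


The RTD equation: Rt = R0 * (1 + alpha * T).
Rt = 100 * (1 + 0.00385 * 405.9)
Rt = 100 * (1 + 1.562715)
Rt = 100 * 2.562715
Rt = 256.272 ohm

256.272 ohm


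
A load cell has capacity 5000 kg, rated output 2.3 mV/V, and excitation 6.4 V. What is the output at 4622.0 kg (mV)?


Vout = rated_output * Vex * (load / capacity).
Vout = 2.3 * 6.4 * (4622.0 / 5000)
Vout = 2.3 * 6.4 * 0.9244
Vout = 13.607 mV

13.607 mV


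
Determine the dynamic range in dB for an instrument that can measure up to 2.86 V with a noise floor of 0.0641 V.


Dynamic range = 20 * log10(Vmax / Vnoise).
DR = 20 * log10(2.86 / 0.0641)
DR = 20 * log10(44.62)
DR = 32.99 dB

32.99 dB


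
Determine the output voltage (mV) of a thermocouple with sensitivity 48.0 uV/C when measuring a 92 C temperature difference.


The thermocouple output V = sensitivity * dT.
V = 48.0 uV/C * 92 C
V = 4416.0 uV
V = 4.416 mV

4.416 mV


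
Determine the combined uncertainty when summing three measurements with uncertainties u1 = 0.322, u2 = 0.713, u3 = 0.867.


For a sum of independent quantities, uc = sqrt(u1^2 + u2^2 + u3^2).
uc = sqrt(0.322^2 + 0.713^2 + 0.867^2)
uc = sqrt(0.103684 + 0.508369 + 0.751689)
uc = 1.1678

1.1678


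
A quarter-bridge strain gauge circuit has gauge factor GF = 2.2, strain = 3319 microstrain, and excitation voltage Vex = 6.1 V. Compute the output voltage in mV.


Quarter bridge output: Vout = (GF * epsilon * Vex) / 4.
Vout = (2.2 * 3319e-6 * 6.1) / 4
Vout = 0.04454098 / 4 V
Vout = 0.01113524 V = 11.1352 mV

11.1352 mV


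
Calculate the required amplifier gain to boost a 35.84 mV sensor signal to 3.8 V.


Gain = Vout / Vin (converting to same units).
G = 3.8 V / 35.84 mV
G = 3800.0 mV / 35.84 mV
G = 106.03

106.03


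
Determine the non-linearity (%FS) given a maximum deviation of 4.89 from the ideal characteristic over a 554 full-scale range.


Linearity error = (max deviation / full scale) * 100%.
Linearity = (4.89 / 554) * 100
Linearity = 0.883 %FS

0.883 %FS


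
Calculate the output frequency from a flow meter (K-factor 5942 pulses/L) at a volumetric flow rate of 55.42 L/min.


Frequency = K * Q / 60 (converting L/min to L/s).
f = 5942 * 55.42 / 60
f = 329305.64 / 60
f = 5488.43 Hz

5488.43 Hz


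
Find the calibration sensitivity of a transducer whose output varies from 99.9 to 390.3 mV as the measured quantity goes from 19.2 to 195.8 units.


Sensitivity = (y2 - y1) / (x2 - x1).
S = (390.3 - 99.9) / (195.8 - 19.2)
S = 290.4 / 176.6
S = 1.6444 mV/unit

1.6444 mV/unit


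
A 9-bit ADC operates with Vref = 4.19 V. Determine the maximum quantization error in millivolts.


The maximum quantization error is +/- LSB/2.
LSB = Vref / 2^n = 4.19 / 512 = 0.00818359 V
Max error = LSB / 2 = 0.00818359 / 2 = 0.0040918 V
Max error = 4.0918 mV

4.0918 mV
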